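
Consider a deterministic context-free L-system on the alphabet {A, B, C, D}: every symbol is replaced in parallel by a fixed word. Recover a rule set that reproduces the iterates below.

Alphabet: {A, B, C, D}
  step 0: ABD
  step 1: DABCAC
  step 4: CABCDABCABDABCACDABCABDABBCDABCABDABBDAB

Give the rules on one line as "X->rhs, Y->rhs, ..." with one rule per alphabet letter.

  step 0 ⇒ step 1: ABD ⇒ DAB·CA·C
    A ↦ DAB
    B ↦ CA
    D ↦ C
    C ↦ B  (constrained at step 1)

A->DAB, B->CA, C->B, D->C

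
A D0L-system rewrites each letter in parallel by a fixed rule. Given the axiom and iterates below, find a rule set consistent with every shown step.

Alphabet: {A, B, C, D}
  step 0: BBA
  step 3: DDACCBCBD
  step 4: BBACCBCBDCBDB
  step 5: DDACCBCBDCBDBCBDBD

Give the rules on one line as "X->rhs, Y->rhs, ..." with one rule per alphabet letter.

  step 4 ⇒ step 5: BBACCBCBDCBDB ⇒ D·D·AC·CB·CB·D·CB·D·B·CB·D·B·D
    A ↦ AC
    B ↦ D
    C ↦ CB
    D ↦ B

A->AC, B->D, C->CB, D->B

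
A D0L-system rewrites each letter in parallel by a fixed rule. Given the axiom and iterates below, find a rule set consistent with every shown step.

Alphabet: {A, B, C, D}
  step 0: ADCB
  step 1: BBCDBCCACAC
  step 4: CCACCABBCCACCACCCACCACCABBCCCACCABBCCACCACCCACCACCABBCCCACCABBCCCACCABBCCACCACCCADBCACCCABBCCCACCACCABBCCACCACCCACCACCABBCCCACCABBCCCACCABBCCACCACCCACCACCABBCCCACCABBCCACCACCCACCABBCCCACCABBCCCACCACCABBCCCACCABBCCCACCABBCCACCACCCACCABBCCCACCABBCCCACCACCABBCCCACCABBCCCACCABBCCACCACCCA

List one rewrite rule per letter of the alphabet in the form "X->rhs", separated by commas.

A->BBC, B->CAC, C->CCA, D->DB

  step 0 ⇒ step 1: ADCB ⇒ BBC·DB·CCA·CAC
    A ↦ BBC
    B ↦ CAC
    C ↦ CCA
    D ↦ DB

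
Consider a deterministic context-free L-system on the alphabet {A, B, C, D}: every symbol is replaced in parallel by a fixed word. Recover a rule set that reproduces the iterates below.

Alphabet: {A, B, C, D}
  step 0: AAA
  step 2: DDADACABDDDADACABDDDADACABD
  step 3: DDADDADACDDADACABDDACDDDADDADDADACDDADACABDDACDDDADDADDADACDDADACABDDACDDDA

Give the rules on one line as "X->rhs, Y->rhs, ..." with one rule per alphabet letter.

  step 2 ⇒ step 3: DDADACABDDDADACABDDDADACABD ⇒ DDA·DDA·DAC·DDA·DAC·ABD·DAC·D·DDA·DDA·DDA·DAC·DDA·DAC·ABD·DAC·D·DDA·DDA·DDA·DAC·DDA·DAC·ABD·DAC·D·DDA
    A ↦ DAC
    B ↦ D
    C ↦ ABD
    D ↦ DDA

A->DAC, B->D, C->ABD, D->DDA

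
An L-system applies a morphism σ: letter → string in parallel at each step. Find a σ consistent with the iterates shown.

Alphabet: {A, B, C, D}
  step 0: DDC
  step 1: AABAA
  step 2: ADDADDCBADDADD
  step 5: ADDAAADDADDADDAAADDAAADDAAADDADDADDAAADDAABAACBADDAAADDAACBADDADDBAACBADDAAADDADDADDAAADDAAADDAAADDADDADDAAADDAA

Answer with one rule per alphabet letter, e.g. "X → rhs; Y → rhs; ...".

  step 1 ⇒ step 2: AABAA ⇒ ADD·ADD·CB·ADD·ADD
    A ↦ ADD
    B ↦ CB
  step 0 ⇒ step 1: DDC ⇒ A·A·BAA
    C ↦ BAA
  step 0 ⇒ step 1: DDC ⇒ A·A·BAA
    D ↦ A

A->ADD, B->CB, C->BAA, D->A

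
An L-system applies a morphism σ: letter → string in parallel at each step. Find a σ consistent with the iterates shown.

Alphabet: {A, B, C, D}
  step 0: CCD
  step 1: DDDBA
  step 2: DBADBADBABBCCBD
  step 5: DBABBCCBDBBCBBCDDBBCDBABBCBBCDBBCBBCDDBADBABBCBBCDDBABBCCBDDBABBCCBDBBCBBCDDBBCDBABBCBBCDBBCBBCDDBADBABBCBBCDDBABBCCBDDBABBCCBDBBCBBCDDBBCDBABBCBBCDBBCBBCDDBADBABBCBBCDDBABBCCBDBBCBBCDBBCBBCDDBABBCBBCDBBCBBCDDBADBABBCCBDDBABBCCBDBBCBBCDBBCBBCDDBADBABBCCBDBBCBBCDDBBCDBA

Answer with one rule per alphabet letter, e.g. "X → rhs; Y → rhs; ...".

  step 1 ⇒ step 2: DDDBA ⇒ DBA·DBA·DBA·BBC·CBD
    A ↦ CBD
    B ↦ BBC
    D ↦ DBA
  step 0 ⇒ step 1: CCD ⇒ D·D·DBA
    C ↦ D

A->CBD, B->BBC, C->D, D->DBA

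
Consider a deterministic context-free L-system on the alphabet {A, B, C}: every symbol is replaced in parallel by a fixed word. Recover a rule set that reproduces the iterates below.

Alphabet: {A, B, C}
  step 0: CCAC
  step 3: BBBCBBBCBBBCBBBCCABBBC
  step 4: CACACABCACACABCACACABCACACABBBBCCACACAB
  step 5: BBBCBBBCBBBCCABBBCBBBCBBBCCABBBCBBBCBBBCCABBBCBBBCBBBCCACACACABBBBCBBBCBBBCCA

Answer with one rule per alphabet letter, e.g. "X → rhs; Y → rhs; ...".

A->BBC, B->CA, C->B

  step 4 ⇒ step 5: CACACABCACACABCACACABCACACABBBBCCACACAB ⇒ B·BBC·B·BBC·B·BBC·CA·B·BBC·B·BBC·B·BBC·CA·B·BBC·B·BBC·B·BBC·CA·B·BBC·B·BBC·B·BBC·CA·CA·CA·CA·B·B·BBC·B·BBC·B·BBC·CA
    A ↦ BBC
    B ↦ CA
    C ↦ B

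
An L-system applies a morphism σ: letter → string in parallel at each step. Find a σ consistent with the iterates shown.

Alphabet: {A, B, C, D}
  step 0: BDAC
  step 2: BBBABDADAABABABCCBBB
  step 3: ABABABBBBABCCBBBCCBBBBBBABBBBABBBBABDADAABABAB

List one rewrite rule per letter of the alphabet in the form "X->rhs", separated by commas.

  step 2 ⇒ step 3: BBBABDADAABABABCCBBB ⇒ AB·AB·AB·BBB·AB·CC·BBB·CC·BBB·BBB·AB·BBB·AB·BBB·AB·DA·DA·AB·AB·AB
    A ↦ BBB
    B ↦ AB
    C ↦ DA
    D ↦ CC

A->BBB, B->AB, C->DA, D->CC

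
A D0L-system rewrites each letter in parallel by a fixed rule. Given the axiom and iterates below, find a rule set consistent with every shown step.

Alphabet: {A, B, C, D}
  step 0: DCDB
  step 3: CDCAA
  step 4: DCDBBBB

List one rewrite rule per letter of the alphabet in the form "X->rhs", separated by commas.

A->BB, B->A, C->D, D->C

  step 3 ⇒ step 4: CDCAA ⇒ D·C·D·BB·BB
    A ↦ BB
    C ↦ D
    D ↦ C
    B ↦ A  (constrained at step 0)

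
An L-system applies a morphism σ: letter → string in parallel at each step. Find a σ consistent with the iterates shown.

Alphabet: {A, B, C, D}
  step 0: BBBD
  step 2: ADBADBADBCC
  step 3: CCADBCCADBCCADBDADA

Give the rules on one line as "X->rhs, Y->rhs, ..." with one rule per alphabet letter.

  step 2 ⇒ step 3: ADBADBADBCC ⇒ CC·A·DB·CC·A·DB·CC·A·DB·DA·DA
    A ↦ CC
    B ↦ DB
    C ↦ DA
    D ↦ A

A->CC, B->DB, C->DA, D->A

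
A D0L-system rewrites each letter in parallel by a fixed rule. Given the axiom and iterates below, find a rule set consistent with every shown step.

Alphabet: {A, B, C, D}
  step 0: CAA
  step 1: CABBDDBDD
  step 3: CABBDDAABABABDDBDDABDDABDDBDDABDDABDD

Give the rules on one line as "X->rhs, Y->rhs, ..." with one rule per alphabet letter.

A->BDD, B->A, C->CAB, D->BA

  step 0 ⇒ step 1: CAA ⇒ CAB·BDD·BDD
    A ↦ BDD
    C ↦ CAB
    B ↦ A  (constrained at step 1)
    D ↦ BA  (constrained at step 1)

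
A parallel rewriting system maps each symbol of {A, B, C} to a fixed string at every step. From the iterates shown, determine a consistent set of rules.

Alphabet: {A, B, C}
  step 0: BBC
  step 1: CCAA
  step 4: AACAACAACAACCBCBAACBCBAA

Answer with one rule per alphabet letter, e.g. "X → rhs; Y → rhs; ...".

A->CB, B->C, C->AA

  step 0 ⇒ step 1: BBC ⇒ C·C·AA
    B ↦ C
    C ↦ AA
    A ↦ CB  (constrained at step 1)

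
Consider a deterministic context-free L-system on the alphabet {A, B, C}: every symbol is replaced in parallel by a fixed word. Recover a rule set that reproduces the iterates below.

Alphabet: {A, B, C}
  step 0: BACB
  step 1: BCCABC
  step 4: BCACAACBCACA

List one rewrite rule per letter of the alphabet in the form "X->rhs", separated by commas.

  step 0 ⇒ step 1: BACB ⇒ BC·C·A·BC
    A ↦ C
    B ↦ BC
    C ↦ A

A->C, B->BC, C->A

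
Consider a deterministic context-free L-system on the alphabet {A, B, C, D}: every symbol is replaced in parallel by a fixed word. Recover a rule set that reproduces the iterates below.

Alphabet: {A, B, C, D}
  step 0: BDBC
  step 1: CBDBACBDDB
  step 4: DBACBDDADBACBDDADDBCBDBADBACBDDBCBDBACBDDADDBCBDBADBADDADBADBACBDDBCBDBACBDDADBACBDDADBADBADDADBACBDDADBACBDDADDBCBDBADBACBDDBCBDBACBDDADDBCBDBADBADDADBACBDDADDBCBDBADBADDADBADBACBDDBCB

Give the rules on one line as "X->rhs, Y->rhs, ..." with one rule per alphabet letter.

A->DDA, B->CB, C->DDB, D->DBA

  step 0 ⇒ step 1: BDBC ⇒ CB·DBA·CB·DDB
    B ↦ CB
    C ↦ DDB
    D ↦ DBA
    A ↦ DDA  (constrained at step 1)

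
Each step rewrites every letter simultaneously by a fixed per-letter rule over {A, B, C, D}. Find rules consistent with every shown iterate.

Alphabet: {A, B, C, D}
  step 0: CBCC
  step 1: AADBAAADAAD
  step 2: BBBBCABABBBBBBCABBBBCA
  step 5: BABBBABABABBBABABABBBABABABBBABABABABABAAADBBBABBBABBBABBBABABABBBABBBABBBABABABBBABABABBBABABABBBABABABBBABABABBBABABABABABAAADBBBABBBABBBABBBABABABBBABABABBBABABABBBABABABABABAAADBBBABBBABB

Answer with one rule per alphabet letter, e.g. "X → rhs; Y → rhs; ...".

A->BB, B->BA, C->AAD, D->CA

  step 1 ⇒ step 2: AADBAAADAAD ⇒ BB·BB·CA·BA·BB·BB·BB·CA·BB·BB·CA
    A ↦ BB
    B ↦ BA
    D ↦ CA
  step 0 ⇒ step 1: CBCC ⇒ AAD·BA·AAD·AAD
    C ↦ AAD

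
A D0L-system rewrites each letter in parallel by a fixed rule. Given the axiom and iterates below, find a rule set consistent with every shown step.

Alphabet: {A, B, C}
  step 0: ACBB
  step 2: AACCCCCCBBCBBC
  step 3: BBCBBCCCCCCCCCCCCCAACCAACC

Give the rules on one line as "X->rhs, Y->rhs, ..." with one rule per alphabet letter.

A->BBC, B->A, C->CC

  step 2 ⇒ step 3: AACCCCCCBBCBBC ⇒ BBC·BBC·CC·CC·CC·CC·CC·CC·A·A·CC·A·A·CC
    A ↦ BBC
    B ↦ A
    C ↦ CC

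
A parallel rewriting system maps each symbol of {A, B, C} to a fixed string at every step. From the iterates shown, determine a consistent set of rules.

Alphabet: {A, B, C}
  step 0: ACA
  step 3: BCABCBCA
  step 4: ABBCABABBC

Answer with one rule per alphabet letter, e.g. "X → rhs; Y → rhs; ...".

  step 3 ⇒ step 4: BCABCBCA ⇒ A·B·BC·A·B·A·B·BC
    A ↦ BC
    B ↦ A
    C ↦ B

A->BC, B->A, C->B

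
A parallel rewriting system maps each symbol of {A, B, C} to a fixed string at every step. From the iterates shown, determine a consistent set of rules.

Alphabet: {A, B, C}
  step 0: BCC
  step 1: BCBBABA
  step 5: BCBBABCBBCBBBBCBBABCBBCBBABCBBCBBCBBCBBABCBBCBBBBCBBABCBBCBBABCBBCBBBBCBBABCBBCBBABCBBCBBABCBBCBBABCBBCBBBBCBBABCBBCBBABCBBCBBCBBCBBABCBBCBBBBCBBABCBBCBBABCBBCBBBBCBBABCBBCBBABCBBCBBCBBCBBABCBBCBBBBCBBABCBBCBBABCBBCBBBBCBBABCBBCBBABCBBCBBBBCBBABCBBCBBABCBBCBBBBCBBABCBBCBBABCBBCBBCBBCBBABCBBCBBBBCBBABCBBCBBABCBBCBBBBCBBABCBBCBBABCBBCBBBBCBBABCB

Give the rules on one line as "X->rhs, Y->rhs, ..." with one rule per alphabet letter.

  step 0 ⇒ step 1: BCC ⇒ BCB·BA·BA
    B ↦ BCB
    C ↦ BA
    A ↦ BB  (constrained at step 1)

A->BB, B->BCB, C->BA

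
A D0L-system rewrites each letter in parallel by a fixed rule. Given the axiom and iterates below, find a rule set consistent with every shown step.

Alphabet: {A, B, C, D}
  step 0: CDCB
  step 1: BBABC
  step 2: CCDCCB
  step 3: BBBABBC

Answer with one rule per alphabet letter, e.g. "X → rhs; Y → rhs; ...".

A->DC, B->C, C->B, D->BA

  step 2 ⇒ step 3: CCDCCB ⇒ B·B·BA·B·B·C
    B ↦ C
    C ↦ B
    D ↦ BA
  step 1 ⇒ step 2: BBABC ⇒ C·C·DC·C·B
    A ↦ DC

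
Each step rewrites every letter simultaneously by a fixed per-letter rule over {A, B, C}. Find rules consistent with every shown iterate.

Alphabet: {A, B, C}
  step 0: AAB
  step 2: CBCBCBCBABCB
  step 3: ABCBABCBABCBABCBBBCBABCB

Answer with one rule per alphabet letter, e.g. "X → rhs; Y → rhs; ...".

  step 2 ⇒ step 3: CBCBCBCBABCB ⇒ AB·CB·AB·CB·AB·CB·AB·CB·BB·CB·AB·CB
    A ↦ BB
    B ↦ CB
    C ↦ AB

A->BB, B->CB, C->AB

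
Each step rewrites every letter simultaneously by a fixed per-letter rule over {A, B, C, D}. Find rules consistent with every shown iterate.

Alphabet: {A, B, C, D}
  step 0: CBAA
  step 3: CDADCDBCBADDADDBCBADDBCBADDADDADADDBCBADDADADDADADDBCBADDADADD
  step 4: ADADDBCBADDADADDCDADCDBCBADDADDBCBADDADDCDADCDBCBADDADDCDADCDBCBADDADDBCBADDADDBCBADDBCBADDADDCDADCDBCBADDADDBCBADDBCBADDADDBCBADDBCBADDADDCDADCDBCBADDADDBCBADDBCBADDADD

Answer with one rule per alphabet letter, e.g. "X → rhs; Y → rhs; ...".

  step 3 ⇒ step 4: CDADCDBCBADDADDBCBADDBCBADDADDADADDBCBADDADADDADADDBCBADDADADD ⇒ AD·ADD·BCB·ADD·AD·ADD·CD·AD·CD·BCB·ADD·ADD·BCB·ADD·ADD·CD·AD·CD·BCB·ADD·ADD·CD·AD·CD·BCB·ADD·ADD·BCB·ADD·ADD·BCB·ADD·BCB·ADD·ADD·CD·AD·CD·BCB·ADD·ADD·BCB·ADD·BCB·ADD·ADD·BCB·ADD·BCB·ADD·ADD·CD·AD·CD·BCB·ADD·ADD·BCB·ADD·BCB·ADD·ADD
    A ↦ BCB
    B ↦ CD
    C ↦ AD
    D ↦ ADD

A->BCB, B->CD, C->AD, D->ADD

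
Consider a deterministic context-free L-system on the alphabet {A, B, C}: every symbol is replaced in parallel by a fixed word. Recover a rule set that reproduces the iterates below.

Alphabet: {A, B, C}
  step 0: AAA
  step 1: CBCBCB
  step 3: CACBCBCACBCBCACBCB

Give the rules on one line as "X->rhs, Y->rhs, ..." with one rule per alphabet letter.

A->CB, B->A, C->CA

  step 0 ⇒ step 1: AAA ⇒ CB·CB·CB
    A ↦ CB
    B ↦ A  (constrained at step 1)
    C ↦ CA  (constrained at step 1)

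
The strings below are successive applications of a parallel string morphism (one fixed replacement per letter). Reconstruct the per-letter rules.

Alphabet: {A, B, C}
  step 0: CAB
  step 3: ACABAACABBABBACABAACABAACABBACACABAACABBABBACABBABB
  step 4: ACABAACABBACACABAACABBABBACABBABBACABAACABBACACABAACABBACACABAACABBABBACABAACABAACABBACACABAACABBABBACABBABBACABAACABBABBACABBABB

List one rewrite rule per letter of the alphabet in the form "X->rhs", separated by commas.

A->AC, B->ABB, C->ABA

  step 3 ⇒ step 4: ACABAACABBABBACABAACABAACABBACACABAACABBABBACABBABB ⇒ AC·ABA·AC·ABB·AC·AC·ABA·AC·ABB·ABB·AC·ABB·ABB·AC·ABA·AC·ABB·AC·AC·ABA·AC·ABB·AC·AC·ABA·AC·ABB·ABB·AC·ABA·AC·ABA·AC·ABB·AC·AC·ABA·AC·ABB·ABB·AC·ABB·ABB·AC·ABA·AC·ABB·ABB·AC·ABB·ABB
    A ↦ AC
    B ↦ ABB
    C ↦ ABA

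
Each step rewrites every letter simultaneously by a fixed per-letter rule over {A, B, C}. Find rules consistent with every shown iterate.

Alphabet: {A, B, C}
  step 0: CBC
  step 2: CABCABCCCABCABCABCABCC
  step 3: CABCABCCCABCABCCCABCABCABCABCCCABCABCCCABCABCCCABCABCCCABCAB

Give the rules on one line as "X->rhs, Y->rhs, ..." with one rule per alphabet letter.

A->CAB, B->CC, C->CAB

  step 2 ⇒ step 3: CABCABCCCABCABCABCABCC ⇒ CAB·CAB·CC·CAB·CAB·CC·CAB·CAB·CAB·CAB·CC·CAB·CAB·CC·CAB·CAB·CC·CAB·CAB·CC·CAB·CAB
    A ↦ CAB
    B ↦ CC
    C ↦ CAB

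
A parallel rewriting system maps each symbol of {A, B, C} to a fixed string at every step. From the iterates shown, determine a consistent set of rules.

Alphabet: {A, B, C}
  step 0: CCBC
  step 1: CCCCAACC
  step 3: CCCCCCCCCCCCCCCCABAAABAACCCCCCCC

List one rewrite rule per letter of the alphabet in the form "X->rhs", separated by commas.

A->AB, B->AA, C->CC

  step 0 ⇒ step 1: CCBC ⇒ CC·CC·AA·CC
    B ↦ AA
    C ↦ CC
    A ↦ AB  (constrained at step 1)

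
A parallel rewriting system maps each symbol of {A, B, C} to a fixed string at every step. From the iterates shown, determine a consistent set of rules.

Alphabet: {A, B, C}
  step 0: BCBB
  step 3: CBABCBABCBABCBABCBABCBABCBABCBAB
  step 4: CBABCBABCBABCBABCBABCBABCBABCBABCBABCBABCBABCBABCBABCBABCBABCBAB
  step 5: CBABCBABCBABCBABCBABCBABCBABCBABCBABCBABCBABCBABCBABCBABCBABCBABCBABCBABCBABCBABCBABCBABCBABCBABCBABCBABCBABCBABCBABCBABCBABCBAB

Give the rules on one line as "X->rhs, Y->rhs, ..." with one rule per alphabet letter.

  step 4 ⇒ step 5: CBABCBABCBABCBABCBABCBABCBABCBABCBABCBABCBABCBABCBABCBABCBABCBAB ⇒ CB·AB·CB·AB·CB·AB·CB·AB·CB·AB·CB·AB·CB·AB·CB·AB·CB·AB·CB·AB·CB·AB·CB·AB·CB·AB·CB·AB·CB·AB·CB·AB·CB·AB·CB·AB·CB·AB·CB·AB·CB·AB·CB·AB·CB·AB·CB·AB·CB·AB·CB·AB·CB·AB·CB·AB·CB·AB·CB·AB·CB·AB·CB·AB
    A ↦ CB
    B ↦ AB
    C ↦ CB

A->CB, B->AB, C->CB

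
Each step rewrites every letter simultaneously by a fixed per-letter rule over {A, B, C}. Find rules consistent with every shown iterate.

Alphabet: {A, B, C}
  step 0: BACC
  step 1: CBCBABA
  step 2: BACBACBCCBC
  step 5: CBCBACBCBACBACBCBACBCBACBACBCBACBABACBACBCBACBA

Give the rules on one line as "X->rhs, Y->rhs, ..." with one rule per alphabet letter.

  step 1 ⇒ step 2: CBCBABA ⇒ BA·C·BA·C·BC·C·BC
    A ↦ BC
    B ↦ C
    C ↦ BA

A->BC, B->C, C->BA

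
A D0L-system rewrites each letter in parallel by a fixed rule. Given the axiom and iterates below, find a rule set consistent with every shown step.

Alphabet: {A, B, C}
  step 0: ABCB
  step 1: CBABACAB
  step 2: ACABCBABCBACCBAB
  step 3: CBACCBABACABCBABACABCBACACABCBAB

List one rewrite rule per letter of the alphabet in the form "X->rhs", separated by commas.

A->CB, B->AB, C->AC

  step 2 ⇒ step 3: ACABCBABCBACCBAB ⇒ CB·AC·CB·AB·AC·AB·CB·AB·AC·AB·CB·AC·AC·AB·CB·AB
    A ↦ CB
    B ↦ AB
    C ↦ AC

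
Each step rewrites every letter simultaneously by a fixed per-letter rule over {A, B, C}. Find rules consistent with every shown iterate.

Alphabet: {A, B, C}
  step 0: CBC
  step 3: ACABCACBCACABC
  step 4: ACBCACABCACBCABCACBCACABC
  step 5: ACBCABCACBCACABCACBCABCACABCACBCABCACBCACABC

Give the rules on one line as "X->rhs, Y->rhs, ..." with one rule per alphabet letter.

A->AC, B->A, C->BC

  step 4 ⇒ step 5: ACBCACABCACBCABCACBCACABC ⇒ AC·BC·A·BC·AC·BC·AC·A·BC·AC·BC·A·BC·AC·A·BC·AC·BC·A·BC·AC·BC·AC·A·BC
    A ↦ AC
    B ↦ A
    C ↦ BC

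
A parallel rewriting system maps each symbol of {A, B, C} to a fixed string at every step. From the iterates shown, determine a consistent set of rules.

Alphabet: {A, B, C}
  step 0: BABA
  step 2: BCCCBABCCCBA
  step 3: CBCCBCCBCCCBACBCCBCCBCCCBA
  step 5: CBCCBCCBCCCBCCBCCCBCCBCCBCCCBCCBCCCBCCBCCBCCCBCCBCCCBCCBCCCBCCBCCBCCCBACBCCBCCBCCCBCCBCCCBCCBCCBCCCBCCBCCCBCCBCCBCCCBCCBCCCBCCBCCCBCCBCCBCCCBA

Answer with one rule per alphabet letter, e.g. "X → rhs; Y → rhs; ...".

A->BA, B->C, C->BCC

  step 2 ⇒ step 3: BCCCBABCCCBA ⇒ C·BCC·BCC·BCC·C·BA·C·BCC·BCC·BCC·C·BA
    A ↦ BA
    B ↦ C
    C ↦ BCC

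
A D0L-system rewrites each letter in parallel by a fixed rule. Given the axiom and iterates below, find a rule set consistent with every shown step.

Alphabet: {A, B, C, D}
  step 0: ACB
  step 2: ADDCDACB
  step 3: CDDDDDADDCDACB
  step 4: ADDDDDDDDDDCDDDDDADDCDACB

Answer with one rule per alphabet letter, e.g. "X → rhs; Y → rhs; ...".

  step 3 ⇒ step 4: CDDDDDADDCDACB ⇒ A·DD·DD·DD·DD·DD·CD·DD·DD·A·DD·CD·A·CB
    A ↦ CD
    B ↦ CB
    C ↦ A
    D ↦ DD

A->CD, B->CB, C->A, D->DD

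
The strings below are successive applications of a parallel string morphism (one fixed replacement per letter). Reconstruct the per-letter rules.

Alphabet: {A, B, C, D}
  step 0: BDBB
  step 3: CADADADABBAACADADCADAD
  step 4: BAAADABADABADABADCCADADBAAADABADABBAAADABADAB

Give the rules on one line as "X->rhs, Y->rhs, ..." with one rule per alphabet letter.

A->AD, B->C, C->BAA, D->AB

  step 3 ⇒ step 4: CADADADABBAACADADCADAD ⇒ BAA·AD·AB·AD·AB·AD·AB·AD·C·C·AD·AD·BAA·AD·AB·AD·AB·BAA·AD·AB·AD·AB
    A ↦ AD
    B ↦ C
    C ↦ BAA
    D ↦ AB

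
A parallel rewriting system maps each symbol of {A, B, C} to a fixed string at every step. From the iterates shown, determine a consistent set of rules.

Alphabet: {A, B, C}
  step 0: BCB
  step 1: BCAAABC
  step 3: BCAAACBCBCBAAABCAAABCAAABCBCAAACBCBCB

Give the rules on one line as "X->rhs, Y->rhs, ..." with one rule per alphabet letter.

  step 0 ⇒ step 1: BCB ⇒ BC·AAA·BC
    B ↦ BC
    C ↦ AAA
    A ↦ CB  (constrained at step 1)

A->CB, B->BC, C->AAA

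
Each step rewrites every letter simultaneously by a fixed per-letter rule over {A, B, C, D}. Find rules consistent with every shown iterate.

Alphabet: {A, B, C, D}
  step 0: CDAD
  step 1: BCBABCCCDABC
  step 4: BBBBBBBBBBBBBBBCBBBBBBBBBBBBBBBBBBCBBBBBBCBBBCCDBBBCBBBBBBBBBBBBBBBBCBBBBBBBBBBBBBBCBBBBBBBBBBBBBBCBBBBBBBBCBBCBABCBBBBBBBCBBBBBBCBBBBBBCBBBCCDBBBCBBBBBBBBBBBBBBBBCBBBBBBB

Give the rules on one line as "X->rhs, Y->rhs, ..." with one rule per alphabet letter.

  step 0 ⇒ step 1: CDAD ⇒ BCB·ABC·CCD·ABC
    A ↦ CCD
    C ↦ BCB
    D ↦ ABC
    B ↦ BB  (constrained at step 1)

A->CCD, B->BB, C->BCB, D->ABC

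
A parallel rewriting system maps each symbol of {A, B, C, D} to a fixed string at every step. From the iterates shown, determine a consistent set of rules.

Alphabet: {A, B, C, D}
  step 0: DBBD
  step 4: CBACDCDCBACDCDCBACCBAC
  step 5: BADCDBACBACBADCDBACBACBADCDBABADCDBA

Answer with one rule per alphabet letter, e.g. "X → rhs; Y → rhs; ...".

  step 4 ⇒ step 5: CBACDCDCBACDCDCBACCBAC ⇒ BA·DC·D·BA·C·BA·C·BA·DC·D·BA·C·BA·C·BA·DC·D·BA·BA·DC·D·BA
    A ↦ D
    B ↦ DC
    C ↦ BA
    D ↦ C

A->D, B->DC, C->BA, D->C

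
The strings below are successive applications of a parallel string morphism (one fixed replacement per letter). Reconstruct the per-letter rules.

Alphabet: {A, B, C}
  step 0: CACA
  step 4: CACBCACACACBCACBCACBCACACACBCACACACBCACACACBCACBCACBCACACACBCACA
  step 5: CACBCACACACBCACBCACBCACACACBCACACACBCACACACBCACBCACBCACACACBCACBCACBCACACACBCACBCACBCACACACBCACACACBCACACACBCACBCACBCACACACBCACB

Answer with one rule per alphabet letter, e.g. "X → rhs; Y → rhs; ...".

  step 4 ⇒ step 5: CACBCACACACBCACBCACBCACACACBCACACACBCACACACBCACBCACBCACACACBCACA ⇒ CA·CB·CA·CA·CA·CB·CA·CB·CA·CB·CA·CA·CA·CB·CA·CA·CA·CB·CA·CA·CA·CB·CA·CB·CA·CB·CA·CA·CA·CB·CA·CB·CA·CB·CA·CA·CA·CB·CA·CB·CA·CB·CA·CA·CA·CB·CA·CA·CA·CB·CA·CA·CA·CB·CA·CB·CA·CB·CA·CA·CA·CB·CA·CB
    A ↦ CB
    B ↦ CA
    C ↦ CA

A->CB, B->CA, C->CA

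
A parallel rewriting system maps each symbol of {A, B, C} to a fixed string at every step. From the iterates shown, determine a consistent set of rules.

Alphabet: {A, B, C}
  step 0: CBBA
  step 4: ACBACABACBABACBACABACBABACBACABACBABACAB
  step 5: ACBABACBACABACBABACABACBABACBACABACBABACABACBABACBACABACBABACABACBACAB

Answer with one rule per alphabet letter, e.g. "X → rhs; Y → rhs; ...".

A->AC, B->AB, C->B

  step 4 ⇒ step 5: ACBACABACBABACBACABACBABACBACABACBABACAB ⇒ AC·B·AB·AC·B·AC·AB·AC·B·AB·AC·AB·AC·B·AB·AC·B·AC·AB·AC·B·AB·AC·AB·AC·B·AB·AC·B·AC·AB·AC·B·AB·AC·AB·AC·B·AC·AB
    A ↦ AC
    B ↦ AB
    C ↦ B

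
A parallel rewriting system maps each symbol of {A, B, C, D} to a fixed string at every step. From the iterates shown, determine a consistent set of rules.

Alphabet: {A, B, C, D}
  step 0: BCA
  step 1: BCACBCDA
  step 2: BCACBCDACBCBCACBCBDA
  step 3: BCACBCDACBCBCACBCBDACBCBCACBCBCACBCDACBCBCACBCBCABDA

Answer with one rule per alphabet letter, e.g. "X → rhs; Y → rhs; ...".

  step 2 ⇒ step 3: BCACBCDACBCBCACBCBDA ⇒ BCA·CBC·DA·CBC·BCA·CBC·B·DA·CBC·BCA·CBC·BCA·CBC·DA·CBC·BCA·CBC·BCA·B·DA
    A ↦ DA
    B ↦ BCA
    C ↦ CBC
    D ↦ B

A->DA, B->BCA, C->CBC, D->B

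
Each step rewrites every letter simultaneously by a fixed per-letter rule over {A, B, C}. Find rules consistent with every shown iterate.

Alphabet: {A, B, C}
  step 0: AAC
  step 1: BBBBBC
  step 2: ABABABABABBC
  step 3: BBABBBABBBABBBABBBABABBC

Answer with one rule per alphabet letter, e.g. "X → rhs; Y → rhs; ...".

  step 2 ⇒ step 3: ABABABABABBC ⇒ BB·AB·BB·AB·BB·AB·BB·AB·BB·AB·AB·BC
    A ↦ BB
    B ↦ AB
    C ↦ BC

A->BB, B->AB, C->BC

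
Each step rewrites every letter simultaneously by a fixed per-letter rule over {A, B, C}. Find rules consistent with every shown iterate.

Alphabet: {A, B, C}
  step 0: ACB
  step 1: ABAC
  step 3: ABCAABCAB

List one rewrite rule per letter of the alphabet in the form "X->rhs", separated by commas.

  step 0 ⇒ step 1: ACB ⇒ AB·A·C
    A ↦ AB
    B ↦ C
    C ↦ A

A->AB, B->C, C->A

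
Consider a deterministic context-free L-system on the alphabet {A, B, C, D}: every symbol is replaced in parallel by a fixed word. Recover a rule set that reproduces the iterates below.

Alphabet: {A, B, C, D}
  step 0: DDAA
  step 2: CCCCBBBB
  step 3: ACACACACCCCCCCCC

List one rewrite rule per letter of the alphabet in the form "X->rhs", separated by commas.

A->DD, B->CC, C->AC, D->B

  step 2 ⇒ step 3: CCCCBBBB ⇒ AC·AC·AC·AC·CC·CC·CC·CC
    B ↦ CC
    C ↦ AC
    A ↦ DD  (constrained at step 0)
    D ↦ B  (constrained at step 0)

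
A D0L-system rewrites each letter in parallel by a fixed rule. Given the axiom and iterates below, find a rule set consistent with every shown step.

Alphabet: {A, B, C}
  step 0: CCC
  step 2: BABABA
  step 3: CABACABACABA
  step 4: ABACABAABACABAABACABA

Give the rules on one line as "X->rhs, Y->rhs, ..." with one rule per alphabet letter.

A->BA, B->CA, C->A

  step 3 ⇒ step 4: CABACABACABA ⇒ A·BA·CA·BA·A·BA·CA·BA·A·BA·CA·BA
    A ↦ BA
    B ↦ CA
    C ↦ A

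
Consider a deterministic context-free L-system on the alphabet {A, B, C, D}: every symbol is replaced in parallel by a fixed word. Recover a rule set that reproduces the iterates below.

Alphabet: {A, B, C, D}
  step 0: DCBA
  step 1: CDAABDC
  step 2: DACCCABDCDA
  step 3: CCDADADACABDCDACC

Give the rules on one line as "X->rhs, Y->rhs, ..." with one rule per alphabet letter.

A->C, B->ABD, C->DA, D->C

  step 2 ⇒ step 3: DACCCABDCDA ⇒ C·C·DA·DA·DA·C·ABD·C·DA·C·C
    A ↦ C
    B ↦ ABD
    C ↦ DA
    D ↦ C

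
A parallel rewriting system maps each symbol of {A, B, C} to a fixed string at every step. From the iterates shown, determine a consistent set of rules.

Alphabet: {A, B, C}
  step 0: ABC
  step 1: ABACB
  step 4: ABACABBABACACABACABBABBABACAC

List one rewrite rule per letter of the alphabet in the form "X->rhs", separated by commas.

  step 0 ⇒ step 1: ABC ⇒ AB·AC·B
    A ↦ AB
    B ↦ AC
    C ↦ B

A->AB, B->AC, C->B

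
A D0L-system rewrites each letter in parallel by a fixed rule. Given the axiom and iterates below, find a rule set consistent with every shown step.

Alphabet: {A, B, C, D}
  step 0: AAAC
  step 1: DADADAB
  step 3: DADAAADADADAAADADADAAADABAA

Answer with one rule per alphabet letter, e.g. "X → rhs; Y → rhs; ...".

  step 0 ⇒ step 1: AAAC ⇒ DA·DA·DA·B
    A ↦ DA
    C ↦ B
    B ↦ CD  (constrained at step 1)
    D ↦ AA  (constrained at step 1)

A->DA, B->CD, C->B, D->AA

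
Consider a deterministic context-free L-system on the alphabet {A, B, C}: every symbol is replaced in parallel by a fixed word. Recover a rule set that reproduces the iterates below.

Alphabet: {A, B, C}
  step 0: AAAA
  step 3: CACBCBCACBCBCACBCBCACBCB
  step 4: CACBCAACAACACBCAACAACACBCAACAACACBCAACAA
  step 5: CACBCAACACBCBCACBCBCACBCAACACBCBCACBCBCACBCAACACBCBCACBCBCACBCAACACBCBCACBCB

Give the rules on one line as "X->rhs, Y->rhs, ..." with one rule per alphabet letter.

  step 4 ⇒ step 5: CACBCAACAACACBCAACAACACBCAACAACACBCAACAA ⇒ CA·CB·CA·A·CA·CB·CB·CA·CB·CB·CA·CB·CA·A·CA·CB·CB·CA·CB·CB·CA·CB·CA·A·CA·CB·CB·CA·CB·CB·CA·CB·CA·A·CA·CB·CB·CA·CB·CB
    A ↦ CB
    B ↦ A
    C ↦ CA

A->CB, B->A, C->CA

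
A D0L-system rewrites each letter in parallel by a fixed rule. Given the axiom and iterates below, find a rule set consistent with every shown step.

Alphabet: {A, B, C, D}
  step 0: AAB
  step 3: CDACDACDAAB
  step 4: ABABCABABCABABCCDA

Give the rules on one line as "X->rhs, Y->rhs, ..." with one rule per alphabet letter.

  step 3 ⇒ step 4: CDACDACDAAB ⇒ AB·AB·C·AB·AB·C·AB·AB·C·C·DA
    A ↦ C
    B ↦ DA
    C ↦ AB
    D ↦ AB

A->C, B->DA, C->AB, D->AB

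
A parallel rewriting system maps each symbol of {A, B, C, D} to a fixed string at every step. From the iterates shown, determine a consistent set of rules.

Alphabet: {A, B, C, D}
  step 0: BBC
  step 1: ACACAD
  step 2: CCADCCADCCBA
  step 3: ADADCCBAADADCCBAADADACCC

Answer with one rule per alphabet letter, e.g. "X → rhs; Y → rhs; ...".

  step 2 ⇒ step 3: CCADCCADCCBA ⇒ AD·AD·CC·BA·AD·AD·CC·BA·AD·AD·AC·CC
    A ↦ CC
    B ↦ AC
    C ↦ AD
    D ↦ BA

A->CC, B->AC, C->AD, D->BA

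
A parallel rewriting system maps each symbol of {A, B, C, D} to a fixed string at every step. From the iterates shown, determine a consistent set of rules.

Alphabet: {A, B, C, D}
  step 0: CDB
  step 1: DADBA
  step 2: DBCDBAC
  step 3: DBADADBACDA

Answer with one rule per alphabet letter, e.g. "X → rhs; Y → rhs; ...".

  step 2 ⇒ step 3: DBCDBAC ⇒ DB·A·DA·DB·A·C·DA
    A ↦ C
    B ↦ A
    C ↦ DA
    D ↦ DB

A->C, B->A, C->DA, D->DB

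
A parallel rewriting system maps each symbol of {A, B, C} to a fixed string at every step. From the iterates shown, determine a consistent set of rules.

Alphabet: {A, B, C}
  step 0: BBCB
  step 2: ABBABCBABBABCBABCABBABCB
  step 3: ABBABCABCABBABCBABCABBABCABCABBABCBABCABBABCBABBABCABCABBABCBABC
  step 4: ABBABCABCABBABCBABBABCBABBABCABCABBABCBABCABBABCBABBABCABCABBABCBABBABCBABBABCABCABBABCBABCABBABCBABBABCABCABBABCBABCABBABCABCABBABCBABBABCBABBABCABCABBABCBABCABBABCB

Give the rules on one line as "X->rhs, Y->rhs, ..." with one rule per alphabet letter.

A->ABB, B->ABC, C->B

  step 3 ⇒ step 4: ABBABCABCABBABCBABCABBABCABCABBABCBABCABBABCBABBABCABCABBABCBABC ⇒ ABB·ABC·ABC·ABB·ABC·B·ABB·ABC·B·ABB·ABC·ABC·ABB·ABC·B·ABC·ABB·ABC·B·ABB·ABC·ABC·ABB·ABC·B·ABB·ABC·B·ABB·ABC·ABC·ABB·ABC·B·ABC·ABB·ABC·B·ABB·ABC·ABC·ABB·ABC·B·ABC·ABB·ABC·ABC·ABB·ABC·B·ABB·ABC·B·ABB·ABC·ABC·ABB·ABC·B·ABC·ABB·ABC·B
    A ↦ ABB
    B ↦ ABC
    C ↦ B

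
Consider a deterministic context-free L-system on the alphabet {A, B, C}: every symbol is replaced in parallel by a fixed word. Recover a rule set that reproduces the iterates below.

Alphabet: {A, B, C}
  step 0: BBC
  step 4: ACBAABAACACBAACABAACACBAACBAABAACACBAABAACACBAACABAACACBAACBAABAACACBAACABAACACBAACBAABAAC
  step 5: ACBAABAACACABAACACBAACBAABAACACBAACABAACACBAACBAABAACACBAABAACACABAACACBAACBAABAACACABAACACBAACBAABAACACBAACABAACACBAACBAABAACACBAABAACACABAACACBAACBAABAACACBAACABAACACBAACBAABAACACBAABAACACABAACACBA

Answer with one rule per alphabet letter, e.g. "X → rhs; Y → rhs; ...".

  step 4 ⇒ step 5: ACBAABAACACBAACABAACACBAACBAABAACACBAABAACACBAACABAACACBAACBAABAACACBAACABAACACBAACBAABAAC ⇒ AC·BA·ABA·AC·AC·ABA·AC·AC·BA·AC·BA·ABA·AC·AC·BA·AC·ABA·AC·AC·BA·AC·BA·ABA·AC·AC·BA·ABA·AC·AC·ABA·AC·AC·BA·AC·BA·ABA·AC·AC·ABA·AC·AC·BA·AC·BA·ABA·AC·AC·BA·AC·ABA·AC·AC·BA·AC·BA·ABA·AC·AC·BA·ABA·AC·AC·ABA·AC·AC·BA·AC·BA·ABA·AC·AC·BA·AC·ABA·AC·AC·BA·AC·BA·ABA·AC·AC·BA·ABA·AC·AC·ABA·AC·AC·BA
    A ↦ AC
    B ↦ ABA
    C ↦ BA

A->AC, B->ABA, C->BA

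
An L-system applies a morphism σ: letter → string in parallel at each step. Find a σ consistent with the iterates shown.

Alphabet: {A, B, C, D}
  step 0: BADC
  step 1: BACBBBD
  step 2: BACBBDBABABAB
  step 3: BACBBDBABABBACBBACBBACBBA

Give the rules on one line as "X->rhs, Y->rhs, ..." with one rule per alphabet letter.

A->CB, B->BA, C->BD, D->B

  step 2 ⇒ step 3: BACBBDBABABAB ⇒ BA·CB·BD·BA·BA·B·BA·CB·BA·CB·BA·CB·BA
    A ↦ CB
    B ↦ BA
    C ↦ BD
    D ↦ B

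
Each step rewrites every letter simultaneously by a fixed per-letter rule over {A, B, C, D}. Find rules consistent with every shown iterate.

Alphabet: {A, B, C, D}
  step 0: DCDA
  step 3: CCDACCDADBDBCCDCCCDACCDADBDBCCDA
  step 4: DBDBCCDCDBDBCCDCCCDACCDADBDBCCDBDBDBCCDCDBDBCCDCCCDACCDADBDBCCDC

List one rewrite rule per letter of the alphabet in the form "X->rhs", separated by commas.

  step 3 ⇒ step 4: CCDACCDADBDBCCDCCCDACCDADBDBCCDA ⇒ DB·DB·CC·DC·DB·DB·CC·DC·CC·DA·CC·DA·DB·DB·CC·DB·DB·DB·CC·DC·DB·DB·CC·DC·CC·DA·CC·DA·DB·DB·CC·DC
    A ↦ DC
    B ↦ DA
    C ↦ DB
    D ↦ CC

A->DC, B->DA, C->DB, D->CC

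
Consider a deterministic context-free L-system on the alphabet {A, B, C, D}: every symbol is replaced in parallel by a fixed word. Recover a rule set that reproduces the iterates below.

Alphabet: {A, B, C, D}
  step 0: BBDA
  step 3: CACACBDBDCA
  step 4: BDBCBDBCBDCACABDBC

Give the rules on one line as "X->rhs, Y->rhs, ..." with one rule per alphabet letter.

  step 3 ⇒ step 4: CACACBDBDCA ⇒ BD·BC·BD·BC·BD·C·A·C·A·BD·BC
    A ↦ BC
    B ↦ C
    C ↦ BD
    D ↦ A

A->BC, B->C, C->BD, D->A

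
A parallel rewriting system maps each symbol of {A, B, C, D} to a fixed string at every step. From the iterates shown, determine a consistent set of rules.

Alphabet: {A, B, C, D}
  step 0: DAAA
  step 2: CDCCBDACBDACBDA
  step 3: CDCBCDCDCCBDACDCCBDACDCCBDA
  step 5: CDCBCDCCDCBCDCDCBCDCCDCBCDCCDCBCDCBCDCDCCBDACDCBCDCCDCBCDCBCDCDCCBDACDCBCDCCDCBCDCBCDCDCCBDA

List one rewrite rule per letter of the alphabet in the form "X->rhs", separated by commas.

  step 2 ⇒ step 3: CDCCBDACBDACBDA ⇒ CD·CB·CD·CD·C·CB·DA·CD·C·CB·DA·CD·C·CB·DA
    A ↦ DA
    B ↦ C
    C ↦ CD
    D ↦ CB

A->DA, B->C, C->CD, D->CB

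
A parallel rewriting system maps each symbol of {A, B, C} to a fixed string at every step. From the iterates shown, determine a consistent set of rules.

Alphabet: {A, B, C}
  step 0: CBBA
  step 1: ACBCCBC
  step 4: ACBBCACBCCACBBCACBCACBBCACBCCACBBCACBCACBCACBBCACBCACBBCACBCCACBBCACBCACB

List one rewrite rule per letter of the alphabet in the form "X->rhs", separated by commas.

A->BC, B->C, C->ACB

  step 0 ⇒ step 1: CBBA ⇒ ACB·C·C·BC
    A ↦ BC
    B ↦ C
    C ↦ ACB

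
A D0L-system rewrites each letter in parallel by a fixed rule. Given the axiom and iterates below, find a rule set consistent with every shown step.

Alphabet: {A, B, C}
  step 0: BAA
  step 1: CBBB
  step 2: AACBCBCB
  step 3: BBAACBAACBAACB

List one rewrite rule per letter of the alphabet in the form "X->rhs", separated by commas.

  step 2 ⇒ step 3: AACBCBCB ⇒ B·B·AA·CB·AA·CB·AA·CB
    A ↦ B
    B ↦ CB
    C ↦ AA

A->B, B->CB, C->AA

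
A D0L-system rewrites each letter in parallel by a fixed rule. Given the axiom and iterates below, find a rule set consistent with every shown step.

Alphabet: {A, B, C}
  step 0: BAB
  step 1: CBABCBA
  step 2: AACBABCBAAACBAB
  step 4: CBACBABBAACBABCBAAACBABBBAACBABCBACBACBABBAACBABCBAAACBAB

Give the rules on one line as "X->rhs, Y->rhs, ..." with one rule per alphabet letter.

A->B, B->CBA, C->AA

  step 1 ⇒ step 2: CBABCBA ⇒ AA·CBA·B·CBA·AA·CBA·B
    A ↦ B
    B ↦ CBA
    C ↦ AA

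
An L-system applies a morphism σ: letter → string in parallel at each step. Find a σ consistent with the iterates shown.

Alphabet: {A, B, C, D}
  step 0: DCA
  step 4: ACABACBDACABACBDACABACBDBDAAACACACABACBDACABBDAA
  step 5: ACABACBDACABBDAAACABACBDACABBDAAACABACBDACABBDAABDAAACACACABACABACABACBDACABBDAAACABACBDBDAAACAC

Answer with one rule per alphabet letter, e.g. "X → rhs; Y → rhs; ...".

A->AC, B->BD, C->AB, D->AA

  step 4 ⇒ step 5: ACABACBDACABACBDACABACBDBDAAACACACABACBDACABBDAA ⇒ AC·AB·AC·BD·AC·AB·BD·AA·AC·AB·AC·BD·AC·AB·BD·AA·AC·AB·AC·BD·AC·AB·BD·AA·BD·AA·AC·AC·AC·AB·AC·AB·AC·AB·AC·BD·AC·AB·BD·AA·AC·AB·AC·BD·BD·AA·AC·AC
    A ↦ AC
    B ↦ BD
    C ↦ AB
    D ↦ AA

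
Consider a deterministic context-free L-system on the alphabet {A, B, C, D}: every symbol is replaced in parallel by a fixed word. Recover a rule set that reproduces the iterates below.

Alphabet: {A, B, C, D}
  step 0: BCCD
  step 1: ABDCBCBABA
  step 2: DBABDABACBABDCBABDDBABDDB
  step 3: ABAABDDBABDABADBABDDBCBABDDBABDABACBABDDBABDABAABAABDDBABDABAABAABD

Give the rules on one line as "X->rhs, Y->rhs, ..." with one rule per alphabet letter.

  step 2 ⇒ step 3: DBABDABACBABDCBABDDBABDDB ⇒ ABA·ABD·DB·ABD·ABA·DB·ABD·DB·CB·ABD·DB·ABD·ABA·CB·ABD·DB·ABD·ABA·ABA·ABD·DB·ABD·ABA·ABA·ABD
    A ↦ DB
    B ↦ ABD
    C ↦ CB
    D ↦ ABA

A->DB, B->ABD, C->CB, D->ABA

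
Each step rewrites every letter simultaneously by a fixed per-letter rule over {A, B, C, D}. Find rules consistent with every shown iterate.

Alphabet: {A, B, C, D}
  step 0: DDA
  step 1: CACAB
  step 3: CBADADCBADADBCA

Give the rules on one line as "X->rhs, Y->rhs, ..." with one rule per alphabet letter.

A->B, B->AD, C->CB, D->CA

  step 0 ⇒ step 1: DDA ⇒ CA·CA·B
    A ↦ B
    D ↦ CA
    B ↦ AD  (constrained at step 1)
    C ↦ CB  (constrained at step 1)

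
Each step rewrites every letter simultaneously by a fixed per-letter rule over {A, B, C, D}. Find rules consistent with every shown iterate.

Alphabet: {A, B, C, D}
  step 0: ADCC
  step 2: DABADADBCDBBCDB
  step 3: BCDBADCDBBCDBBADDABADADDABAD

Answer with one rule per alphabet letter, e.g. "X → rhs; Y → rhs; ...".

  step 2 ⇒ step 3: DABADADBCDBBCDB ⇒ B·CDB·AD·CDB·B·CDB·B·AD·DA·B·AD·AD·DA·B·AD
    A ↦ CDB
    B ↦ AD
    C ↦ DA
    D ↦ B

A->CDB, B->AD, C->DA, D->B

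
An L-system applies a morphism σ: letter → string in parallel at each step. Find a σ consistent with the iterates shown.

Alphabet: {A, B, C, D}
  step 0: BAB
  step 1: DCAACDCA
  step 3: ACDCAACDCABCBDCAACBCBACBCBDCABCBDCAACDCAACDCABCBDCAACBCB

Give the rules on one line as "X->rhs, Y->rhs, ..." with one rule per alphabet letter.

A->AC, B->DCA, C->BCB, D->ABA

  step 0 ⇒ step 1: BAB ⇒ DCA·AC·DCA
    A ↦ AC
    B ↦ DCA
    C ↦ BCB  (constrained at step 1)
    D ↦ ABA  (constrained at step 1)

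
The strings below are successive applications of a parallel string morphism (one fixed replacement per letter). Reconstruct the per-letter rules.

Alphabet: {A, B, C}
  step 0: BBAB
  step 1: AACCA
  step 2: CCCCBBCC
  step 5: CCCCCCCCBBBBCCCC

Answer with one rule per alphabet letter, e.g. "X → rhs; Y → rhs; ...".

  step 1 ⇒ step 2: AACCA ⇒ CC·CC·B·B·CC
    A ↦ CC
    C ↦ B
  step 0 ⇒ step 1: BBAB ⇒ A·A·CC·A
    B ↦ A

A->CC, B->A, C->B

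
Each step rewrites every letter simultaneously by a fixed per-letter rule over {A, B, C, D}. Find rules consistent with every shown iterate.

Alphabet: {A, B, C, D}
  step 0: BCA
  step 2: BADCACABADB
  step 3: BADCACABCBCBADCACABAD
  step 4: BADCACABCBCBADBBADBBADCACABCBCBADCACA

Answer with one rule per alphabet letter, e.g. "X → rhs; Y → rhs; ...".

  step 3 ⇒ step 4: BADCACABCBCBADCACABAD ⇒ BAD·C·ACA·B·C·B·C·BAD·B·BAD·B·BAD·C·ACA·B·C·B·C·BAD·C·ACA
    A ↦ C
    B ↦ BAD
    C ↦ B
    D ↦ ACA

A->C, B->BAD, C->B, D->ACA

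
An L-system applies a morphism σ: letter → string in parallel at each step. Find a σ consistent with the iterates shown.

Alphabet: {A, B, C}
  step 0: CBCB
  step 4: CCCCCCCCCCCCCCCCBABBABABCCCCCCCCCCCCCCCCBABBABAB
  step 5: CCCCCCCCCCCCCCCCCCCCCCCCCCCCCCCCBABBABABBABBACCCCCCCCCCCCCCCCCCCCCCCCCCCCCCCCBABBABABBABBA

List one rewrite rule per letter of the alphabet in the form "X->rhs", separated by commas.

A->B, B->BA, C->CC

  step 4 ⇒ step 5: CCCCCCCCCCCCCCCCBABBABABCCCCCCCCCCCCCCCCBABBABAB ⇒ CC·CC·CC·CC·CC·CC·CC·CC·CC·CC·CC·CC·CC·CC·CC·CC·BA·B·BA·BA·B·BA·B·BA·CC·CC·CC·CC·CC·CC·CC·CC·CC·CC·CC·CC·CC·CC·CC·CC·BA·B·BA·BA·B·BA·B·BA
    A ↦ B
    B ↦ BA
    C ↦ CC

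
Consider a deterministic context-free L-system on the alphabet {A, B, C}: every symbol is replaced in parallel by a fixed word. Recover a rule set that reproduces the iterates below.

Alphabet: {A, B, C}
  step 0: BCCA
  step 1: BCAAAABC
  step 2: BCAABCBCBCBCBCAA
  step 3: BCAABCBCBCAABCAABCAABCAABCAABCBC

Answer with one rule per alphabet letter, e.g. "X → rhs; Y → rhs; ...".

  step 2 ⇒ step 3: BCAABCBCBCBCBCAA ⇒ BC·AA·BC·BC·BC·AA·BC·AA·BC·AA·BC·AA·BC·AA·BC·BC
    A ↦ BC
    B ↦ BC
    C ↦ AA

A->BC, B->BC, C->AA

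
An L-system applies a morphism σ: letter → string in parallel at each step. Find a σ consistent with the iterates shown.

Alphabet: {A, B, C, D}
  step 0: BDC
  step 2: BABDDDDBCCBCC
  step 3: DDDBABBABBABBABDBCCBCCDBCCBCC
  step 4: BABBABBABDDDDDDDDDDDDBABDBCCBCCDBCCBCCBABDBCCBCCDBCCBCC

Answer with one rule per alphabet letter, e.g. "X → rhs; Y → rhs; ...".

  step 3 ⇒ step 4: DDDBABBABBABBABDBCCBCCDBCCBCC ⇒ BAB·BAB·BAB·D·D·D·D·D·D·D·D·D·D·D·D·BAB·D·BCC·BCC·D·BCC·BCC·BAB·D·BCC·BCC·D·BCC·BCC
    A ↦ D
    B ↦ D
    C ↦ BCC
    D ↦ BAB

A->D, B->D, C->BCC, D->BAB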